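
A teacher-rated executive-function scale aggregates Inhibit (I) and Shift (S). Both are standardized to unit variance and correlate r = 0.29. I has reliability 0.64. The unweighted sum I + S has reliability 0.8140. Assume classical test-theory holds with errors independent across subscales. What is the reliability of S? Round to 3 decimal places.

0.880

Var(I+S) = 2 + 2·0.29 = 2.580.
True-score variance = ρ_I + ρ_S + 2·0.29, so 0.8140 = (0.64 + ρ_S + 0.58) / 2.580.
ρ_S = 0.8140·2.580 − 0.64 − 0.58 = 0.880.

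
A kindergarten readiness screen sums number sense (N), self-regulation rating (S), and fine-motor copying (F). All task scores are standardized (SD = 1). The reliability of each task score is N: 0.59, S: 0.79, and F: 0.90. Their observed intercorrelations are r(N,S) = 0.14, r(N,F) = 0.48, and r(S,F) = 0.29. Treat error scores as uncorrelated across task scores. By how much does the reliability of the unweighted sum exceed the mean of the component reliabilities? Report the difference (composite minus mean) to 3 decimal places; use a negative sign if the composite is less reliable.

Var(sum) = 3 + 1.82 = 4.82; true-score variance = 2.28 + 1.82 = 4.1; composite reliability = 0.8506.
Mean component reliability = 0.7600.
Difference = 0.8506 − 0.7600 = 0.091.

0.091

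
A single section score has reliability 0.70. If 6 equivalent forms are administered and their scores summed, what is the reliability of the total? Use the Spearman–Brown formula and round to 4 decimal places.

0.9333

ρ_k = kρ / (1 + (k−1)ρ) = 6·0.70 / (1 + 5·0.70) = 4.200 / 4.500 = 0.9333.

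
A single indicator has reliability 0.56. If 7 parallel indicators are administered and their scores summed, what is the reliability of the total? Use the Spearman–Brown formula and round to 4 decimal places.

ρ_k = kρ / (1 + (k−1)ρ) = 7·0.56 / (1 + 6·0.56) = 3.920 / 4.360 = 0.8991.

0.8991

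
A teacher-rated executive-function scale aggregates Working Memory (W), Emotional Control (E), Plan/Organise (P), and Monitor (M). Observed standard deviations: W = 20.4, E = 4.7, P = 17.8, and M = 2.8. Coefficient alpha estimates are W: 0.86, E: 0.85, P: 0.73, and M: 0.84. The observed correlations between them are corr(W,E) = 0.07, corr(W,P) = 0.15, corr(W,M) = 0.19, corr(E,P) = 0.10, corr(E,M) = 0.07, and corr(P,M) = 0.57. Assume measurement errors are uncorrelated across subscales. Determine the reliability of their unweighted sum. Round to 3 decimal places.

Var(W+E+P+M) = 20.4² + 4.7² + 17.8² + 2.8² + 2·[20.4·4.7·0.07 + 20.4·17.8·0.15 + 20.4·2.8·0.19 + 4.7·17.8·0.10 + 4.7·2.8·0.07 + 17.8·2.8·0.57] = 762.93 + 219.457 = 982.387.
Under uncorrelated errors the observed covariances equal the true-score covariances, so only the own-variance terms attenuate.
True-score variance = [20.4²·0.86 + 4.7²·0.85 + 17.8²·0.73 + 2.8²·0.84] + 219.457 = 614.553 + 219.457 = 834.01.
Reliability = 834.01 / 982.387 = 0.849.

0.849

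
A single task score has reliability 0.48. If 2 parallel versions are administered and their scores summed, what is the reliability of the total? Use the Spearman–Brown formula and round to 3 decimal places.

ρ_k = kρ / (1 + (k−1)ρ) = 2·0.48 / (1 + 1·0.48) = 0.960 / 1.480 = 0.649.

0.649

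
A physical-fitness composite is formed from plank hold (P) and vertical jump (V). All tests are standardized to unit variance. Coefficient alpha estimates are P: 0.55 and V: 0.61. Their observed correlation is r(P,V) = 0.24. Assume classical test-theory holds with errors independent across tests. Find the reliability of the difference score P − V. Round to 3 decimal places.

0.447

Var(P−V) = 1 + 1 − 2·0.24 = 2 − 0.48 = 1.52.
With uncorrelated errors the cross-covariances are all true-score covariance, so they carry over unchanged; only the diagonal terms shrink to ρᵢσᵢ².
True-score variance = [0.55 + 0.61] − 0.48 = 1.16 − 0.48 = 0.68.
Reliability = 0.68 / 1.52 = 0.447.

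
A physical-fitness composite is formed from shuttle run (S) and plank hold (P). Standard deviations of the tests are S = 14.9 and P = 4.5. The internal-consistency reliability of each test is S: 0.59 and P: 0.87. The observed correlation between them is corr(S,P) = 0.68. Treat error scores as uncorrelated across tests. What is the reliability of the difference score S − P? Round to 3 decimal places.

Var(S−P) = 14.9² + 4.5² − 2·14.9·4.5·0.68 = 242.26 − 91.188 = 151.072.
Under uncorrelated errors the observed covariances equal the true-score covariances, so only the own-variance terms attenuate.
True-score variance = [14.9²·0.59 + 4.5²·0.87] − 91.188 = 148.603 − 91.188 = 57.4154.
Reliability = 57.4154 / 151.072 = 0.380.

0.380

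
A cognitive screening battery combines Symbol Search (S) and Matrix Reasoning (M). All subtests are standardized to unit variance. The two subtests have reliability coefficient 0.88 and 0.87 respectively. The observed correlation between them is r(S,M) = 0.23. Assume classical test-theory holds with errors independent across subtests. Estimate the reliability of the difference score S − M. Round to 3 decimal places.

0.838

Var(S−M) = 1 + 1 − 2·0.23 = 2 − 0.46 = 1.54.
With uncorrelated errors the cross-covariances are all true-score covariance, so they carry over unchanged; only the diagonal terms shrink to ρᵢσᵢ².
True-score variance = [0.88 + 0.87] − 0.46 = 1.75 − 0.46 = 1.29.
Reliability = 1.29 / 1.54 = 0.838.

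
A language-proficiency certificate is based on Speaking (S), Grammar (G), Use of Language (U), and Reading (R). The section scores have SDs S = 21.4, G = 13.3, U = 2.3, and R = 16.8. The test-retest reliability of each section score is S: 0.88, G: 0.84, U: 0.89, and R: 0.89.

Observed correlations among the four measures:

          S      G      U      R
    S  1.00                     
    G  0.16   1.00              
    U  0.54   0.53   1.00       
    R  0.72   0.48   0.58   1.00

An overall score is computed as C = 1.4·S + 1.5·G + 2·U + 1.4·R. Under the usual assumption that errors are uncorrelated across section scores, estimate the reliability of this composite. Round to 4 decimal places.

Var(C) = 1.4²·21.4² + 1.5²·13.3² + 2²·2.3² + 1.4²·16.8² + 2·[2.1·21.4·13.3·0.16 + 2.8·21.4·2.3·0.54 + 1.96·21.4·16.8·0.72 + 3·13.3·2.3·0.53 + 2.1·13.3·16.8·0.48 + 2.8·2.3·16.8·0.58] = 1869.95 + 2028.05 = 3898.
Under uncorrelated errors the observed covariances equal the true-score covariances, so only the own-variance terms attenuate.
True-score variance = [1.4²·21.4²·0.88 + 1.5²·13.3²·0.84 + 2²·2.3²·0.89 + 1.4²·16.8²·0.89] + 2028.05 = 1635.38 + 2028.05 = 3663.43.
Reliability = 3663.43 / 3898 = 0.9398.

0.9398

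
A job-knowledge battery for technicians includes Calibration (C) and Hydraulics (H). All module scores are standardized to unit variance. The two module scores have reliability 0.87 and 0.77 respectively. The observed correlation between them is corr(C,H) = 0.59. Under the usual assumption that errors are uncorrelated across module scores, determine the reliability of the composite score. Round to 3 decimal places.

Var(C+H) = 2 + 2·[0.59] = 2 + 1.18 = 3.18.
Under uncorrelated errors the observed covariances equal the true-score covariances, so only the own-variance terms attenuate.
True-score variance = [0.87 + 0.77] + 1.18 = 1.64 + 1.18 = 2.82.
Reliability = 2.82 / 3.18 = 0.887.

0.887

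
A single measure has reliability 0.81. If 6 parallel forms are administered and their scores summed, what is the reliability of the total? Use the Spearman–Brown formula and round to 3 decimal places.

ρ_k = kρ / (1 + (k−1)ρ) = 6·0.81 / (1 + 5·0.81) = 4.860 / 5.050 = 0.962.

0.962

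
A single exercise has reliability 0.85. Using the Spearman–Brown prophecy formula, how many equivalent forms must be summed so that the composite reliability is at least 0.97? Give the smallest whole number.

6

k ≥ ρ*(1−ρ₁)/(ρ₁(1−ρ*)) = 0.97·0.15 / (0.85·0.03) = 5.706.
Smallest integer k = 6.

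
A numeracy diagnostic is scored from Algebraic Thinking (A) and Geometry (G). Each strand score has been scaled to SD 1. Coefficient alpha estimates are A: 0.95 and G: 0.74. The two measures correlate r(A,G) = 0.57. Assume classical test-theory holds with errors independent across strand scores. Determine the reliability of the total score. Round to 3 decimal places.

0.901

Var(A+G) = 2 + 2·[0.57] = 2 + 1.14 = 3.14.
Because errors are independent across components, Cov(Tᵢ,Tⱼ) = Cov(Xᵢ,Xⱼ); the off-diagonal part of the true-score variance is the same as above.
True-score variance = [0.95 + 0.74] + 1.14 = 1.69 + 1.14 = 2.83.
Reliability = 2.83 / 3.14 = 0.901.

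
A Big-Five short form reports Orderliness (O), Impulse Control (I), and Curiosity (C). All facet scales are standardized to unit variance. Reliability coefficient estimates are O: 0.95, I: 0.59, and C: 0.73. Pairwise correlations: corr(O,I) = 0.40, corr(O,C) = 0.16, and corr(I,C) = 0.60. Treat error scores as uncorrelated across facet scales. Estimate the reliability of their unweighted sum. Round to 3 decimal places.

0.863

Var(O+I+C) = 3 + 2·[0.40 + 0.16 + 0.60] = 3 + 2.32 = 5.32.
Under uncorrelated errors the observed covariances equal the true-score covariances, so only the own-variance terms attenuate.
True-score variance = [0.95 + 0.59 + 0.73] + 2.32 = 2.27 + 2.32 = 4.59.
Reliability = 4.59 / 5.32 = 0.863.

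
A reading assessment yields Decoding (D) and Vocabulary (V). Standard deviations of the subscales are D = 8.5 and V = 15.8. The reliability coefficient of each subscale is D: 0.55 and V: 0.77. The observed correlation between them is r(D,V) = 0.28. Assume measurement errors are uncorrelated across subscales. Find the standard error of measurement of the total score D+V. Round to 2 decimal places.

Var(total) = 321.89 + 75.208 = 397.098.
True-score variance = 231.96 + 75.208 = 307.168, so reliability = 0.7735.
Error variance = 397.098 − 307.168 = 89.9297; SEM = √89.9297 = 9.48.

9.48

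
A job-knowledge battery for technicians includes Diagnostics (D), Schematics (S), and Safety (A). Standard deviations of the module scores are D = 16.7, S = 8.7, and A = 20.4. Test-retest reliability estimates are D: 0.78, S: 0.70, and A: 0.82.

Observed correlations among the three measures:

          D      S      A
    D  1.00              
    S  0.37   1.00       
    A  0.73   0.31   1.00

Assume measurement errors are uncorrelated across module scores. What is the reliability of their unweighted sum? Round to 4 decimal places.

0.8930

Var(D+S+A) = 16.7² + 8.7² + 20.4² + 2·[16.7·8.7·0.37 + 16.7·20.4·0.73 + 8.7·20.4·0.31] = 770.74 + 714.945 = 1485.68.
With uncorrelated errors the cross-covariances are all true-score covariance, so they carry over unchanged; only the diagonal terms shrink to ρᵢσᵢ².
True-score variance = [16.7²·0.78 + 8.7²·0.70 + 20.4²·0.82] + 714.945 = 611.768 + 714.945 = 1326.71.
Reliability = 1326.71 / 1485.68 = 0.8930.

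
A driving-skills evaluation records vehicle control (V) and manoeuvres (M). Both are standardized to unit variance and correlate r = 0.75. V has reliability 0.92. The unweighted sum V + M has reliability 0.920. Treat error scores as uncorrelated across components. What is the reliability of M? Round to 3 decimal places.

0.800

Var(V+M) = 2 + 2·0.75 = 3.500.
True-score variance = ρ_V + ρ_M + 2·0.75, so 0.920 = (0.92 + ρ_M + 1.50) / 3.500.
ρ_M = 0.920·3.500 − 0.92 − 1.50 = 0.800.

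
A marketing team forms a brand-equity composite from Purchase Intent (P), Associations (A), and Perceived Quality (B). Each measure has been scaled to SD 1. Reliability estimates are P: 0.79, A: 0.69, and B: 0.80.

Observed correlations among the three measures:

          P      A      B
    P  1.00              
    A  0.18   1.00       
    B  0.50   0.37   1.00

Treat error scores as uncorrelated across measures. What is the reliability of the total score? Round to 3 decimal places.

Var(P+A+B) = 3 + 2·[0.18 + 0.50 + 0.37] = 3 + 2.1 = 5.1.
With uncorrelated errors the cross-covariances are all true-score covariance, so they carry over unchanged; only the diagonal terms shrink to ρᵢσᵢ².
True-score variance = [0.79 + 0.69 + 0.80] + 2.1 = 2.28 + 2.1 = 4.38.
Reliability = 4.38 / 5.1 = 0.859.

0.859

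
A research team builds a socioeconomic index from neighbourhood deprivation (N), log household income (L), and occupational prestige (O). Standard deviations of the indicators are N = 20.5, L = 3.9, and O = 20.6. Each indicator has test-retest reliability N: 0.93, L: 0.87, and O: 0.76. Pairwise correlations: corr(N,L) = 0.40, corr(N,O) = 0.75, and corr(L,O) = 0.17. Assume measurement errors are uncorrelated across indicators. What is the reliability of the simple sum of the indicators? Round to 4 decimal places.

0.9159

Var(N+L+O) = 20.5² + 3.9² + 20.6² + 2·[20.5·3.9·0.40 + 20.5·20.6·0.75 + 3.9·20.6·0.17] = 859.82 + 724.726 = 1584.55.
With uncorrelated errors the cross-covariances are all true-score covariance, so they carry over unchanged; only the diagonal terms shrink to ρᵢσᵢ².
True-score variance = [20.5²·0.93 + 3.9²·0.87 + 20.6²·0.76] + 724.726 = 726.579 + 724.726 = 1451.3.
Reliability = 1451.3 / 1584.55 = 0.9159.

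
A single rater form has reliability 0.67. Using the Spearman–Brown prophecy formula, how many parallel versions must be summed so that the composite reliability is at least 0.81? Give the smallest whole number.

3

k ≥ ρ*(1−ρ₁)/(ρ₁(1−ρ*)) = 0.81·0.33 / (0.67·0.19) = 2.100.
Smallest integer k = 3.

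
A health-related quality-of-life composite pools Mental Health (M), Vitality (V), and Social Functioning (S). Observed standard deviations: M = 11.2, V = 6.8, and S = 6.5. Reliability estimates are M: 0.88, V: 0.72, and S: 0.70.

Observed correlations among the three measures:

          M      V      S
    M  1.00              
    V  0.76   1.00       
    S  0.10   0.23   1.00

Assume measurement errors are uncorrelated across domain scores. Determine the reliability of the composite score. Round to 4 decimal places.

Var(M+V+S) = 11.2² + 6.8² + 6.5² + 2·[11.2·6.8·0.76 + 11.2·6.5·0.10 + 6.8·6.5·0.23] = 213.93 + 150.655 = 364.585.
Because errors are independent across components, Cov(Tᵢ,Tⱼ) = Cov(Xᵢ,Xⱼ); the off-diagonal part of the true-score variance is the same as above.
True-score variance = [11.2²·0.88 + 6.8²·0.72 + 6.5²·0.70] + 150.655 = 173.255 + 150.655 = 323.91.
Reliability = 323.91 / 364.585 = 0.8884.

0.8884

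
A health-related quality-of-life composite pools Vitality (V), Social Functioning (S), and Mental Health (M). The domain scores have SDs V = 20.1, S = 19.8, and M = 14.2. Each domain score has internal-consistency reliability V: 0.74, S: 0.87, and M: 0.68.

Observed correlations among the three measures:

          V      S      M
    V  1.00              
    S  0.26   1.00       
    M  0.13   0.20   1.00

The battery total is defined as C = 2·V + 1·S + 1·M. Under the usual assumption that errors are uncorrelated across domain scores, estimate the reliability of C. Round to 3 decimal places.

Var(C) = 2²·20.1² + 19.8² + 14.2² + 2·[2·20.1·19.8·0.26 + 2·20.1·14.2·0.13 + 19.8·14.2·0.20] = 2209.72 + 674.782 = 2884.5.
Under uncorrelated errors the observed covariances equal the true-score covariances, so only the own-variance terms attenuate.
True-score variance = [2²·20.1²·0.74 + 19.8²·0.87 + 14.2²·0.68] + 674.782 = 1674.06 + 674.782 = 2348.84.
Reliability = 2348.84 / 2884.5 = 0.814.

0.814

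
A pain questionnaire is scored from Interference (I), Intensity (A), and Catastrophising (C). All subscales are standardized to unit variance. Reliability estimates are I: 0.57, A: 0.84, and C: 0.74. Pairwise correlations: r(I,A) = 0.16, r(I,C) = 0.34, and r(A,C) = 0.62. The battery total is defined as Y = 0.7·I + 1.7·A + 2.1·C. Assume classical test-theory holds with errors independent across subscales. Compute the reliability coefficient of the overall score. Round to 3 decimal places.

0.866

Var(Y) = 0.7² + 1.7² + 2.1² + 2·[1.19·0.16 + 1.47·0.34 + 3.57·0.62] = 7.79 + 5.8072 = 13.5972.
With uncorrelated errors the cross-covariances are all true-score covariance, so they carry over unchanged; only the diagonal terms shrink to ρᵢσᵢ².
True-score variance = [0.7²·0.57 + 1.7²·0.84 + 2.1²·0.74] + 5.8072 = 5.9703 + 5.8072 = 11.7775.
Reliability = 11.7775 / 13.5972 = 0.866.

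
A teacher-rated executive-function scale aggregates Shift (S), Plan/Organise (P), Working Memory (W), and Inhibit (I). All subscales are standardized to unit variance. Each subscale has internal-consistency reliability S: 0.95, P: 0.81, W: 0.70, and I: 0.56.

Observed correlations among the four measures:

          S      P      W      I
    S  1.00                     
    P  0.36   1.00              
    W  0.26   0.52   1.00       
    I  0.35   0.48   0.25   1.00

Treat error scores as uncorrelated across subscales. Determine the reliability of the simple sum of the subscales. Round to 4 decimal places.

0.8839

Var(S+P+W+I) = 4 + 2·[0.36 + 0.26 + 0.35 + 0.52 + 0.48 + 0.25] = 4 + 4.44 = 8.44.
Under uncorrelated errors the observed covariances equal the true-score covariances, so only the own-variance terms attenuate.
True-score variance = [0.95 + 0.81 + 0.70 + 0.56] + 4.44 = 3.02 + 4.44 = 7.46.
Reliability = 7.46 / 8.44 = 0.8839.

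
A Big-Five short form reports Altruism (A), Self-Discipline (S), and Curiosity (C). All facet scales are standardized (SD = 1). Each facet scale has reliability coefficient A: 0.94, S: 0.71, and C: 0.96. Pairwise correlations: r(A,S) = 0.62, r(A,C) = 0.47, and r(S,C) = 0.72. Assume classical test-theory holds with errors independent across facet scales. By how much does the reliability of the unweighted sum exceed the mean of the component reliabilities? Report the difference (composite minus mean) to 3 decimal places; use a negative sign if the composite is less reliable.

0.071

Var(sum) = 3 + 3.62 = 6.62; true-score variance = 2.61 + 3.62 = 6.23; composite reliability = 0.9411.
Mean component reliability = 0.8700.
Difference = 0.9411 − 0.8700 = 0.071.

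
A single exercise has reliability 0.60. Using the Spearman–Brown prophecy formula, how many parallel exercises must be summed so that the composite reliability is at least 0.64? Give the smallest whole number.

k ≥ ρ*(1−ρ₁)/(ρ₁(1−ρ*)) = 0.64·0.40 / (0.60·0.36) = 1.185.
Smallest integer k = 2.

2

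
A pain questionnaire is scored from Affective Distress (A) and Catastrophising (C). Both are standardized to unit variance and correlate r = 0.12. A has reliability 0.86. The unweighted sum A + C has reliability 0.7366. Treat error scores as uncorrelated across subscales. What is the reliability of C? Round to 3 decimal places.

Var(A+C) = 2 + 2·0.12 = 2.240.
True-score variance = ρ_A + ρ_C + 2·0.12, so 0.7366 = (0.86 + ρ_C + 0.24) / 2.240.
ρ_C = 0.7366·2.240 − 0.86 − 0.24 = 0.550.

0.550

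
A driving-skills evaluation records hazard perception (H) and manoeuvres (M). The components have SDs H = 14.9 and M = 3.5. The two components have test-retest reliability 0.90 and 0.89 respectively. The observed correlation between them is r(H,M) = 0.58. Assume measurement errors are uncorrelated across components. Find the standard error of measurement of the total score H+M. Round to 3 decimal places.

4.853

Var(total) = 234.26 + 60.494 = 294.754.
True-score variance = 210.712 + 60.494 = 271.206, so reliability = 0.9201.
Error variance = 294.754 − 271.206 = 23.5485; SEM = √23.5485 = 4.853.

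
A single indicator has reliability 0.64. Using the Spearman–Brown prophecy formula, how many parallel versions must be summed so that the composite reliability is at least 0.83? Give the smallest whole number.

k ≥ ρ*(1−ρ₁)/(ρ₁(1−ρ*)) = 0.83·0.36 / (0.64·0.17) = 2.746.
Smallest integer k = 3.

3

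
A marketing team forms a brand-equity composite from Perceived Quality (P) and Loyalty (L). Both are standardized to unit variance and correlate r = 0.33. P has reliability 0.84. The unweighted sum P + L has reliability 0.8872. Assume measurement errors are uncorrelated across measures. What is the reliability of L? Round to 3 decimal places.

0.860

Var(P+L) = 2 + 2·0.33 = 2.660.
True-score variance = ρ_P + ρ_L + 2·0.33, so 0.8872 = (0.84 + ρ_L + 0.66) / 2.660.
ρ_L = 0.8872·2.660 − 0.84 − 0.66 = 0.860.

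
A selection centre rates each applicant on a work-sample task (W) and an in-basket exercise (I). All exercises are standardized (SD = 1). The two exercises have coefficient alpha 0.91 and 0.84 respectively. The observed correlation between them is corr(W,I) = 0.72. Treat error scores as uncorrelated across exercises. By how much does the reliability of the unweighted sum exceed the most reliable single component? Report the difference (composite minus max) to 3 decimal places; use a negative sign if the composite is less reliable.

Var(sum) = 2 + 1.44 = 3.44; true-score variance = 1.75 + 1.44 = 3.19; composite reliability = 0.9273.
Max component reliability = 0.9100.
Difference = 0.9273 − 0.9100 = 0.017.

0.017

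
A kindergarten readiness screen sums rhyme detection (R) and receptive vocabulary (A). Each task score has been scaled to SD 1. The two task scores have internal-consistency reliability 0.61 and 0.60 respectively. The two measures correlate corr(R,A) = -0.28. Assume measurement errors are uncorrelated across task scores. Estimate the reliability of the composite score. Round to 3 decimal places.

0.451

Var(R+A) = 2 + 2·[(-0.28)] = 2 − 0.56 = 1.44.
Because errors are independent across components, Cov(Tᵢ,Tⱼ) = Cov(Xᵢ,Xⱼ); the off-diagonal part of the true-score variance is the same as above.
True-score variance = [0.61 + 0.60] − 0.56 = 1.21 − 0.56 = 0.65.
Reliability = 0.65 / 1.44 = 0.451.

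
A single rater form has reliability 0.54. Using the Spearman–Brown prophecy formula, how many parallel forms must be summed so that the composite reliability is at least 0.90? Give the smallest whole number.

8

k ≥ ρ*(1−ρ₁)/(ρ₁(1−ρ*)) = 0.90·0.46 / (0.54·0.10) = 7.667.
Smallest integer k = 8.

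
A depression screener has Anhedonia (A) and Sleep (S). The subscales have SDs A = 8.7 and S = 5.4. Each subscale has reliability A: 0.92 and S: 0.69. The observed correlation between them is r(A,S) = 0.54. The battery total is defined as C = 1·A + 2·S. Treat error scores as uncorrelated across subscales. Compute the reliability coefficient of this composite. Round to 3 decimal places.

Var(C) = 8.7² + 2²·5.4² + 2·[2·8.7·5.4·0.54] = 192.33 + 101.477 = 293.807.
With uncorrelated errors the cross-covariances are all true-score covariance, so they carry over unchanged; only the diagonal terms shrink to ρᵢσᵢ².
True-score variance = [8.7²·0.92 + 2²·5.4²·0.69] + 101.477 = 150.116 + 101.477 = 251.593.
Reliability = 251.593 / 293.807 = 0.856.

0.856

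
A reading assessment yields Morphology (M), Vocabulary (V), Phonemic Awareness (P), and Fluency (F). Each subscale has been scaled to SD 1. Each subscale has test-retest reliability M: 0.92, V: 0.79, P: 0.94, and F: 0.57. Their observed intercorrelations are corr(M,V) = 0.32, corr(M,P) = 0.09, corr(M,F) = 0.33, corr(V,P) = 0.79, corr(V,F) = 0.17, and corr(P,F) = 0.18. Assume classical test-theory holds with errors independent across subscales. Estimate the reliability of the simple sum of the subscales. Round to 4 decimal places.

Var(M+V+P+F) = 4 + 2·[0.32 + 0.09 + 0.33 + 0.79 + 0.17 + 0.18] = 4 + 3.76 = 7.76.
Because errors are independent across components, Cov(Tᵢ,Tⱼ) = Cov(Xᵢ,Xⱼ); the off-diagonal part of the true-score variance is the same as above.
True-score variance = [0.92 + 0.79 + 0.94 + 0.57] + 3.76 = 3.22 + 3.76 = 6.98.
Reliability = 6.98 / 7.76 = 0.8995.

0.8995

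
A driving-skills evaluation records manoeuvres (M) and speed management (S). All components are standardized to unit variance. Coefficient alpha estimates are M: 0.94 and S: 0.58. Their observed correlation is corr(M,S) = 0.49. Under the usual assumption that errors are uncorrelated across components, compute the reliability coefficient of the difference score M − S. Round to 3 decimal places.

Var(M−S) = 1 + 1 − 2·0.49 = 2 − 0.98 = 1.02.
Under uncorrelated errors the observed covariances equal the true-score covariances, so only the own-variance terms attenuate.
True-score variance = [0.94 + 0.58] − 0.98 = 1.52 − 0.98 = 0.54.
Reliability = 0.54 / 1.02 = 0.529.

0.529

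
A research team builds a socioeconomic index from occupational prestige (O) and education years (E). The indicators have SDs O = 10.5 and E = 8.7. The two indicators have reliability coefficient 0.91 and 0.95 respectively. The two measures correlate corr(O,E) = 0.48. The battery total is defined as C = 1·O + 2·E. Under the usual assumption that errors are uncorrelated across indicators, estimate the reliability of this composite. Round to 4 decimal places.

0.9574

Var(C) = 10.5² + 2²·8.7² + 2·[2·10.5·8.7·0.48] = 413.01 + 175.392 = 588.402.
Under uncorrelated errors the observed covariances equal the true-score covariances, so only the own-variance terms attenuate.
True-score variance = [10.5²·0.91 + 2²·8.7²·0.95] + 175.392 = 387.949 + 175.392 = 563.341.
Reliability = 563.341 / 588.402 = 0.9574.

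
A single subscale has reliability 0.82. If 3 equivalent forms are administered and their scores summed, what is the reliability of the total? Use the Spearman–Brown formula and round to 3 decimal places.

0.932

ρ_k = kρ / (1 + (k−1)ρ) = 3·0.82 / (1 + 2·0.82) = 2.460 / 2.640 = 0.932.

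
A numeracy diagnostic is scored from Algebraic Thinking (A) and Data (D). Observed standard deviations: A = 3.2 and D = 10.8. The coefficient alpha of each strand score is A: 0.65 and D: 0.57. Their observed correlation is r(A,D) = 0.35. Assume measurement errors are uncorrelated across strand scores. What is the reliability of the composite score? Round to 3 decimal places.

Var(A+D) = 3.2² + 10.8² + 2·[3.2·10.8·0.35] = 126.88 + 24.192 = 151.072.
With uncorrelated errors the cross-covariances are all true-score covariance, so they carry over unchanged; only the diagonal terms shrink to ρᵢσᵢ².
True-score variance = [3.2²·0.65 + 10.8²·0.57] + 24.192 = 73.1408 + 24.192 = 97.3328.
Reliability = 97.3328 / 151.072 = 0.644.

0.644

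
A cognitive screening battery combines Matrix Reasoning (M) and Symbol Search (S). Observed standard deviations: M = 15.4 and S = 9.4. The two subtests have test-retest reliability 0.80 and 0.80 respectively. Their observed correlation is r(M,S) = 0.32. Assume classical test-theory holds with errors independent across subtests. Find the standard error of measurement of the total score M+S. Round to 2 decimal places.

8.07

Var(total) = 325.52 + 92.6464 = 418.166.
True-score variance = 260.416 + 92.6464 = 353.062, so reliability = 0.8443.
Error variance = 418.166 − 353.062 = 65.104; SEM = √65.104 = 8.07.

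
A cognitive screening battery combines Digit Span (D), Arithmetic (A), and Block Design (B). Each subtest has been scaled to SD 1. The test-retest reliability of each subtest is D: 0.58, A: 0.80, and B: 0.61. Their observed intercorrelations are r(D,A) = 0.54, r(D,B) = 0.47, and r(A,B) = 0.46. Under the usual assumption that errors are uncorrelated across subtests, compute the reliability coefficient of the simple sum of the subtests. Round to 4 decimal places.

Var(D+A+B) = 3 + 2·[0.54 + 0.47 + 0.46] = 3 + 2.94 = 5.94.
Because errors are independent across components, Cov(Tᵢ,Tⱼ) = Cov(Xᵢ,Xⱼ); the off-diagonal part of the true-score variance is the same as above.
True-score variance = [0.58 + 0.80 + 0.61] + 2.94 = 1.99 + 2.94 = 4.93.
Reliability = 4.93 / 5.94 = 0.8300.

0.8300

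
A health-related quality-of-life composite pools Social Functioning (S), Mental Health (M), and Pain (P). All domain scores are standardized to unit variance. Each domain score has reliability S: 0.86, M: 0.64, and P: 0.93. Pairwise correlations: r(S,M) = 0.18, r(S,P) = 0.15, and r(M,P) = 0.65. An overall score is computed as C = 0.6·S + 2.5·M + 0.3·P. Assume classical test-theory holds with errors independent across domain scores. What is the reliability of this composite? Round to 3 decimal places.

Var(C) = 0.6² + 2.5² + 0.3² + 2·[1.5·0.18 + 0.18·0.15 + 0.75·0.65] = 6.7 + 1.569 = 8.269.
Because errors are independent across components, Cov(Tᵢ,Tⱼ) = Cov(Xᵢ,Xⱼ); the off-diagonal part of the true-score variance is the same as above.
True-score variance = [0.6²·0.86 + 2.5²·0.64 + 0.3²·0.93] + 1.569 = 4.3933 + 1.569 = 5.9623.
Reliability = 5.9623 / 8.269 = 0.721.

0.721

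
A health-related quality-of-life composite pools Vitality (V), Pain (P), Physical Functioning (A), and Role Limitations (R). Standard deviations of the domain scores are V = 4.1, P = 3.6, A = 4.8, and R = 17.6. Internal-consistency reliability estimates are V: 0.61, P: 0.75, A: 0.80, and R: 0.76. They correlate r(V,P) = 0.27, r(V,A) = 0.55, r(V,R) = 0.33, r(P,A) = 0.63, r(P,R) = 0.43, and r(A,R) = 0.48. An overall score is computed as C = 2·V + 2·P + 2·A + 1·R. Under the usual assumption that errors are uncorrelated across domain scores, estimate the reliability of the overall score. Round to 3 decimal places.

0.879

Var(C) = 2²·4.1² + 2²·3.6² + 2²·4.8² + 17.6² + 2·[4·4.1·3.6·0.27 + 4·4.1·4.8·0.55 + 2·4.1·17.6·0.33 + 4·3.6·4.8·0.63 + 2·3.6·17.6·0.43 + 2·4.8·17.6·0.48] = 521 + 571.997 = 1093.
Because errors are independent across components, Cov(Tᵢ,Tⱼ) = Cov(Xᵢ,Xⱼ); the off-diagonal part of the true-score variance is the same as above.
True-score variance = [2²·4.1²·0.61 + 2²·3.6²·0.75 + 2²·4.8²·0.80 + 17.6²·0.76] + 571.997 = 389.042 + 571.997 = 961.039.
Reliability = 961.039 / 1093 = 0.879.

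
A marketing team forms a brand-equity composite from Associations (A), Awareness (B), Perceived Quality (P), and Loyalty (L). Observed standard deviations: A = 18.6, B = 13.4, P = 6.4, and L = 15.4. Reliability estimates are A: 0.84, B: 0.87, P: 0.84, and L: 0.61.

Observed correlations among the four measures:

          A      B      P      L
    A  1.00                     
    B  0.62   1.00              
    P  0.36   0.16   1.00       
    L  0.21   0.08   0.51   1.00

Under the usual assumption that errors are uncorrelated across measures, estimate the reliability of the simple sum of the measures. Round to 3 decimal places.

0.880

Var(A+B+P+L) = 18.6² + 13.4² + 6.4² + 15.4² + 2·[18.6·13.4·0.62 + 18.6·6.4·0.36 + 18.6·15.4·0.21 + 13.4·6.4·0.16 + 13.4·15.4·0.08 + 6.4·15.4·0.51] = 803.64 + 676.063 = 1479.7.
With uncorrelated errors the cross-covariances are all true-score covariance, so they carry over unchanged; only the diagonal terms shrink to ρᵢσᵢ².
True-score variance = [18.6²·0.84 + 13.4²·0.87 + 6.4²·0.84 + 15.4²·0.61] + 676.063 = 625.898 + 676.063 = 1301.96.
Reliability = 1301.96 / 1479.7 = 0.880.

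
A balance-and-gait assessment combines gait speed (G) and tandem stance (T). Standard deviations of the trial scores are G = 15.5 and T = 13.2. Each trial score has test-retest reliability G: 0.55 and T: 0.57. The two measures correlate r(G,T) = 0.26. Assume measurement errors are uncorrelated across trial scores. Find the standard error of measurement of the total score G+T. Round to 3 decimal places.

13.529

Var(total) = 414.49 + 106.392 = 520.882.
True-score variance = 231.454 + 106.392 = 337.846, so reliability = 0.6486.
Error variance = 520.882 − 337.846 = 183.036; SEM = √183.036 = 13.529.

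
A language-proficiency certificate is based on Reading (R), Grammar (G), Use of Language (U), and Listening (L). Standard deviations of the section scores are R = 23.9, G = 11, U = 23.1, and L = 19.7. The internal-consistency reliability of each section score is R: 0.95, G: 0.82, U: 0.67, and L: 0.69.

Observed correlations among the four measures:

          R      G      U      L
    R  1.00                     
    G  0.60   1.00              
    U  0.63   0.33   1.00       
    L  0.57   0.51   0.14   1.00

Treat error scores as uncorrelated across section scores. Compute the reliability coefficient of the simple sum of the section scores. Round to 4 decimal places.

Var(R+G+U+L) = 23.9² + 11² + 23.1² + 19.7² + 2·[23.9·11·0.60 + 23.9·23.1·0.63 + 23.9·19.7·0.57 + 11·23.1·0.33 + 11·19.7·0.51 + 23.1·19.7·0.14] = 1613.91 + 2064.02 = 3677.93.
Under uncorrelated errors the observed covariances equal the true-score covariances, so only the own-variance terms attenuate.
True-score variance = [23.9²·0.95 + 11²·0.82 + 23.1²·0.67 + 19.7²·0.69] + 2064.02 = 1267.17 + 2064.02 = 3331.19.
Reliability = 3331.19 / 3677.93 = 0.9057.

0.9057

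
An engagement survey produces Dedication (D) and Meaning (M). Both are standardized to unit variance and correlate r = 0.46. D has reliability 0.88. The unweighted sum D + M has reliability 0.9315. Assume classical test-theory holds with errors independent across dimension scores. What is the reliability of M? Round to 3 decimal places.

Var(D+M) = 2 + 2·0.46 = 2.920.
True-score variance = ρ_D + ρ_M + 2·0.46, so 0.9315 = (0.88 + ρ_M + 0.92) / 2.920.
ρ_M = 0.9315·2.920 − 0.88 − 0.92 = 0.920.

0.920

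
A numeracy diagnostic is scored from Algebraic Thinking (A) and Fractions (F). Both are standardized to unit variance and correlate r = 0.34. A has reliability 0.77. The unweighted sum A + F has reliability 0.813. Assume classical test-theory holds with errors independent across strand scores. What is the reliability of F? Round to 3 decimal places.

0.729

Var(A+F) = 2 + 2·0.34 = 2.680.
True-score variance = ρ_A + ρ_F + 2·0.34, so 0.813 = (0.77 + ρ_F + 0.68) / 2.680.
ρ_F = 0.813·2.680 − 0.77 − 0.68 = 0.729.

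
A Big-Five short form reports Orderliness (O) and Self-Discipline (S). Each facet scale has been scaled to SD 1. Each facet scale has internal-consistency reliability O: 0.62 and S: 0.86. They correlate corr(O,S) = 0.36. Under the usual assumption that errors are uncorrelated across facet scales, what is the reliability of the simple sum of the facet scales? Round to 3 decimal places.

Var(O+S) = 2 + 2·[0.36] = 2 + 0.72 = 2.72.
Because errors are independent across components, Cov(Tᵢ,Tⱼ) = Cov(Xᵢ,Xⱼ); the off-diagonal part of the true-score variance is the same as above.
True-score variance = [0.62 + 0.86] + 0.72 = 1.48 + 0.72 = 2.2.
Reliability = 2.2 / 2.72 = 0.809.

0.809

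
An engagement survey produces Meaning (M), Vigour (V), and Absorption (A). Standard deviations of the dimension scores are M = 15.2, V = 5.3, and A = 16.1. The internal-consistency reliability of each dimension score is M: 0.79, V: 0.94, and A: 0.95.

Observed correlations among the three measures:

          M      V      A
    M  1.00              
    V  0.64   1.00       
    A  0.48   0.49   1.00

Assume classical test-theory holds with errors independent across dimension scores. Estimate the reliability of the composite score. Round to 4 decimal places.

0.9328

Var(M+V+A) = 15.2² + 5.3² + 16.1² + 2·[15.2·5.3·0.64 + 15.2·16.1·0.48 + 5.3·16.1·0.49] = 518.34 + 421.671 = 940.011.
With uncorrelated errors the cross-covariances are all true-score covariance, so they carry over unchanged; only the diagonal terms shrink to ρᵢσᵢ².
True-score variance = [15.2²·0.79 + 5.3²·0.94 + 16.1²·0.95] + 421.671 = 455.176 + 421.671 = 876.847.
Reliability = 876.847 / 940.011 = 0.9328.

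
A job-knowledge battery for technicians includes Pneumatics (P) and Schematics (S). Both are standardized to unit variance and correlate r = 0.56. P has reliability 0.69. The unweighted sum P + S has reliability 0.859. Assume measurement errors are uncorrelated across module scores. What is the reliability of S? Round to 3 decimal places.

Var(P+S) = 2 + 2·0.56 = 3.120.
True-score variance = ρ_P + ρ_S + 2·0.56, so 0.859 = (0.69 + ρ_S + 1.12) / 3.120.
ρ_S = 0.859·3.120 − 0.69 − 1.12 = 0.870.

0.870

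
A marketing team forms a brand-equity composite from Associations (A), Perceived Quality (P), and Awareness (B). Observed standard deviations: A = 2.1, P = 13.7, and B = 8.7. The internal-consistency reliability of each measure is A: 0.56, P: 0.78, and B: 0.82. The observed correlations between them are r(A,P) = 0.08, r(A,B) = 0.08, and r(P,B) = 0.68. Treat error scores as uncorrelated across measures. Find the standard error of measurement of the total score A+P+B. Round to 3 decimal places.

7.540

Var(total) = 267.79 + 169.625 = 437.415.
True-score variance = 210.934 + 169.625 = 380.558, so reliability = 0.8700.
Error variance = 437.415 − 380.558 = 56.8564; SEM = √56.8564 = 7.540.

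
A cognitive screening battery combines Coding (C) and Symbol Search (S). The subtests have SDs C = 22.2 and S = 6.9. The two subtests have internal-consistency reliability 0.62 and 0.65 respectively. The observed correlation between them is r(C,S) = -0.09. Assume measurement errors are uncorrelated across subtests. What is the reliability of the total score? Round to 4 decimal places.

0.6024

Var(C+S) = 22.2² + 6.9² + 2·[22.2·6.9·(-0.09)] = 540.45 − 27.5724 = 512.878.
Because errors are independent across components, Cov(Tᵢ,Tⱼ) = Cov(Xᵢ,Xⱼ); the off-diagonal part of the true-score variance is the same as above.
True-score variance = [22.2²·0.62 + 6.9²·0.65] − 27.5724 = 336.507 − 27.5724 = 308.935.
Reliability = 308.935 / 512.878 = 0.6024.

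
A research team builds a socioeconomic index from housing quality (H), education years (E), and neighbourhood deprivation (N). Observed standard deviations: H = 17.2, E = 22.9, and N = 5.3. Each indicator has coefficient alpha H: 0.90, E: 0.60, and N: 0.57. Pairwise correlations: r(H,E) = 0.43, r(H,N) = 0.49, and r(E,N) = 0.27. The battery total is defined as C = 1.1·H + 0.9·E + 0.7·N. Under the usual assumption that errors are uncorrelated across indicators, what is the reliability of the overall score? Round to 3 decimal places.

Var(C) = 1.1²·17.2² + 0.9²·22.9² + 0.7²·5.3² + 2·[0.99·17.2·22.9·0.43 + 0.77·17.2·5.3·0.49 + 0.63·22.9·5.3·0.27] = 796.503 + 445.429 = 1241.93.
Under uncorrelated errors the observed covariances equal the true-score covariances, so only the own-variance terms attenuate.
True-score variance = [1.1²·17.2²·0.90 + 0.9²·22.9²·0.60 + 0.7²·5.3²·0.57] + 445.429 = 584.879 + 445.429 = 1030.31.
Reliability = 1030.31 / 1241.93 = 0.830.

0.830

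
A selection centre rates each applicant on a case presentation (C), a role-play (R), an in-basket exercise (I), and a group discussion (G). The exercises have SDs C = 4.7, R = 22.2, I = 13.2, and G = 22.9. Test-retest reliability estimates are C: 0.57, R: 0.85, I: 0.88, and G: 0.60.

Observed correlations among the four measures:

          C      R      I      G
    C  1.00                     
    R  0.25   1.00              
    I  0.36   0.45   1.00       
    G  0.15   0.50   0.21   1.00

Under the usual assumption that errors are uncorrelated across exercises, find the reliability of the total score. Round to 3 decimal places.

Var(C+R+I+G) = 4.7² + 22.2² + 13.2² + 22.9² + 2·[4.7·22.2·0.25 + 4.7·13.2·0.36 + 4.7·22.9·0.15 + 22.2·13.2·0.45 + 22.2·22.9·0.50 + 13.2·22.9·0.21] = 1213.58 + 1028.2 = 2241.78.
Under uncorrelated errors the observed covariances equal the true-score covariances, so only the own-variance terms attenuate.
True-score variance = [4.7²·0.57 + 22.2²·0.85 + 13.2²·0.88 + 22.9²·0.60] + 1028.2 = 899.482 + 1028.2 = 1927.68.
Reliability = 1927.68 / 2241.78 = 0.860.

0.860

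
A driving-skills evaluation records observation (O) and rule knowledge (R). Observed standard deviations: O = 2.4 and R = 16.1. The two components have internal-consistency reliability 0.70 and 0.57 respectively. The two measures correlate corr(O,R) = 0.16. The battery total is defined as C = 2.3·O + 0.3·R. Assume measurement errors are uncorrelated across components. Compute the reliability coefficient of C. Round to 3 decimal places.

Var(C) = 2.3²·2.4² + 0.3²·16.1² + 2·[0.69·2.4·16.1·0.16] = 53.7993 + 8.53171 = 62.331.
Because errors are independent across components, Cov(Tᵢ,Tⱼ) = Cov(Xᵢ,Xⱼ); the off-diagonal part of the true-score variance is the same as above.
True-score variance = [2.3²·2.4²·0.70 + 0.3²·16.1²·0.57] + 8.53171 = 34.6268 + 8.53171 = 43.1585.
Reliability = 43.1585 / 62.331 = 0.692.

0.692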